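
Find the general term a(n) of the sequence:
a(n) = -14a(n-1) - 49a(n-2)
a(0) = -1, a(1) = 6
Characteristic equation: x² + 14x + 49 = 0, which is (x - (-7))².
Repeated root r = -7.
General solution: a(n) = (A + Bn)·(-7)^n.
From a(0) = -1: A = -1.
From a(1) = 6: (A + B)·(-7) = 6 ⇒ B = \frac{1}{7}.
So a(n) = \left(\frac{n}{7} - 1\right) \cdot (-7)^n.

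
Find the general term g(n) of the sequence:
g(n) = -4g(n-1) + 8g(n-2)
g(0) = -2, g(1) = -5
Characteristic equation: x² + 4x - 8 = 0.
Discriminant Δ = (-4)² + 4·(8) = 48.
Roots r₁,₂ = (-4 ± √48)/2, so r₁ = -2 + 2 \sqrt{3}, r₂ = - 2 \sqrt{3} - 2.
General solution: g(n) = A·r₁^n + B·r₂^n.
From the initial conditions, A + B = -2 and r₁A + r₂B = -5.
Since r₁ - r₂ = √48: A = (-5 - (-2)r₂)/√48 = - \frac{3 \sqrt{3}}{4} - 1, and B = -2 - A = -1 + \frac{3 \sqrt{3}}{4}.
So g(n) = \left(- \frac{3 \sqrt{3}}{4} - 1\right)\left(-2 + 2 \sqrt{3}\right)^n + \left(-1 + \frac{3 \sqrt{3}}{4}\right)\left(- 2 \sqrt{3} - 2\right)^n.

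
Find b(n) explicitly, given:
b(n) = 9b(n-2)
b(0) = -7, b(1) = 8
Characteristic equation: x² - 9 = 0, which factors as (x - (3))(x - (-3)) = 0.
Roots r₁ = 3, r₂ = -3 (distinct).
General solution: b(n) = A·(3)^n + B·(-3)^n.
From b(0) = -7: A + B = -7.
From b(1) = 8: 3A - 3B = 8.
Solving: A = - \frac{13}{6}, B = - \frac{29}{6}.
So b(n) = - \frac{29 \left(-3\right)^{n}}{6} - \frac{13 \cdot 3^{n}}{6}.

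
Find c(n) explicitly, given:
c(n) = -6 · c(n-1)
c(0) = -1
Pure geometric recurrence with ratio -6.
By induction c(n) = c(0) · (-6)^n = - \left(-6\right)^{n}.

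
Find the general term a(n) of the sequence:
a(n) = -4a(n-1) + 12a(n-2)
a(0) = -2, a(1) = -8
Characteristic equation: x² + 4x - 12 = 0, which factors as (x - (2))(x - (-6)) = 0.
Roots r₁ = 2, r₂ = -6 (distinct).
General solution: a(n) = A·(2)^n + B·(-6)^n.
From a(0) = -2: A + B = -2.
From a(1) = -8: 2A - 6B = -8.
Solving: A = - \frac{5}{2}, B = \frac{1}{2}.
So a(n) = \frac{\left(-6\right)^{n}}{2} - \frac{5 \cdot 2^{n}}{2}.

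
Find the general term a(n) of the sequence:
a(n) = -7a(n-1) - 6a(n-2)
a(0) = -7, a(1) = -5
Characteristic equation: x² + 7x + 6 = 0, which factors as (x - (-1))(x - (-6)) = 0.
Roots r₁ = -1, r₂ = -6 (distinct).
General solution: a(n) = A·(-1)^n + B·(-6)^n.
From a(0) = -7: A + B = -7.
From a(1) = -5: -A - 6B = -5.
Solving: A = - \frac{47}{5}, B = \frac{12}{5}.
So a(n) = - \frac{47 \left(-1\right)^{n}}{5} + \frac{12 \left(-6\right)^{n}}{5}.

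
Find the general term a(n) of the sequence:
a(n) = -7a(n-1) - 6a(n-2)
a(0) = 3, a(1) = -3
Characteristic equation: x² + 7x + 6 = 0, which factors as (x - (-1))(x - (-6)) = 0.
Roots r₁ = -1, r₂ = -6 (distinct).
General solution: a(n) = A·(-1)^n + B·(-6)^n.
From a(0) = 3: A + B = 3.
From a(1) = -3: -A - 6B = -3.
Solving: A = 3, B = 0.
So a(n) = 3 \left(-1\right)^{n}.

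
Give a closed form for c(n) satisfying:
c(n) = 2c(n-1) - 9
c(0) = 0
First-order linear non-homogeneous.
Homogeneous solution: c_h(n) = A·(2)^n.
Try constant particular solution c_p = K: K = 2K - 9 ⇒ K = 9.
General: c(n) = A·(2)^n + 9.
Apply c(0) = 0: A + 9 = 0 ⇒ A = -9.
So c(n) = 9 - 9 \cdot 2^{n}.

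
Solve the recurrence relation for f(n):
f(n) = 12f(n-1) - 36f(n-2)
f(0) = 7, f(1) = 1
Characteristic equation: x² - 12x + 36 = 0, which is (x - (6))².
Repeated root r = 6.
General solution: f(n) = (A + Bn)·(6)^n.
From f(0) = 7: A = 7.
From f(1) = 1: (A + B)·(6) = 1 ⇒ B = - \frac{41}{6}.
So f(n) = \left(7 - \frac{41 n}{6}\right) \cdot (6)^n.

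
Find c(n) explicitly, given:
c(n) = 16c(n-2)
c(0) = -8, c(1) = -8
Characteristic equation: x² - 16 = 0, which factors as (x - (-4))(x - (4)) = 0.
Roots r₁ = -4, r₂ = 4 (distinct).
General solution: c(n) = A·(-4)^n + B·(4)^n.
From c(0) = -8: A + B = -8.
From c(1) = -8: -4A + 4B = -8.
Solving: A = -3, B = -5.
So c(n) = - 3 \left(-4\right)^{n} - 5 \cdot 4^{n}.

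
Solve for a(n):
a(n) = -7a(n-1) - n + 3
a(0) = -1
First-order linear with linear forcing.
Homogeneous solution: a_h(n) = A·(-7)^n.
Try particular a_p(n) = pn + q. Substituting:
  pn + q = -7(p(n-1) + q) - n + 3.
Matching the n-coefficient: p = -7p - 1 ⇒ p = - \frac{1}{8}.
Matching constants: q = 7p - 7q + 3 ⇒ q = \frac{17}{64}.
General: a(n) = A·(-7)^n - \frac{n}{8} + \frac{17}{64}.
Apply a(0) = -1: A + \frac{17}{64} = -1 ⇒ A = - \frac{81}{64}.
So a(n) = - \frac{81 \left(-7\right)^{n}}{64} - \frac{n}{8} + \frac{17}{64}.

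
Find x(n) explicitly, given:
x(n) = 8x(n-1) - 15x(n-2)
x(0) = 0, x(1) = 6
Characteristic equation: x² - 8x + 15 = 0, which factors as (x - (5))(x - (3)) = 0.
Roots r₁ = 5, r₂ = 3 (distinct).
General solution: x(n) = A·(5)^n + B·(3)^n.
From x(0) = 0: A + B = 0.
From x(1) = 6: 5A + 3B = 6.
Solving: A = 3, B = -3.
So x(n) = - 3 \cdot 3^{n} + 3 \cdot 5^{n}.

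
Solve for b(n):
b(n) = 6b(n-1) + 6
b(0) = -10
First-order linear non-homogeneous.
Homogeneous solution: b_h(n) = A·(6)^n.
Try constant particular solution b_p = K: K = 6K + 6 ⇒ K = - \frac{6}{5}.
General: b(n) = A·(6)^n - \frac{6}{5}.
Apply b(0) = -10: A - \frac{6}{5} = -10 ⇒ A = - \frac{44}{5}.
So b(n) = - \frac{44 \cdot 6^{n}}{5} - \frac{6}{5}.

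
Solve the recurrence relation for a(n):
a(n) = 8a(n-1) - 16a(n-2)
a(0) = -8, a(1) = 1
Characteristic equation: x² - 8x + 16 = 0, which is (x - (4))².
Repeated root r = 4.
General solution: a(n) = (A + Bn)·(4)^n.
From a(0) = -8: A = -8.
From a(1) = 1: (A + B)·(4) = 1 ⇒ B = \frac{33}{4}.
So a(n) = \left(\frac{33 n}{4} - 8\right) \cdot (4)^n.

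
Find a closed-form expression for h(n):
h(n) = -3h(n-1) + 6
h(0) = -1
First-order linear non-homogeneous.
Homogeneous solution: h_h(n) = A·(-3)^n.
Try constant particular solution h_p = K: K = -3K + 6 ⇒ K = \frac{3}{2}.
General: h(n) = A·(-3)^n + \frac{3}{2}.
Apply h(0) = -1: A + \frac{3}{2} = -1 ⇒ A = - \frac{5}{2}.
So h(n) = \frac{3}{2} - \frac{5 \left(-3\right)^{n}}{2}.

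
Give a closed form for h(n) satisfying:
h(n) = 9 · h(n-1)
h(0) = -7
Pure geometric recurrence with ratio 9.
By induction h(n) = h(0) · (9)^n = - 7 \cdot 9^{n}.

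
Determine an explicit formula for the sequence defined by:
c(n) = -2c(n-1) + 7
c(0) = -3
First-order linear non-homogeneous.
Homogeneous solution: c_h(n) = A·(-2)^n.
Try constant particular solution c_p = K: K = -2K + 7 ⇒ K = \frac{7}{3}.
General: c(n) = A·(-2)^n + \frac{7}{3}.
Apply c(0) = -3: A + \frac{7}{3} = -3 ⇒ A = - \frac{16}{3}.
So c(n) = \frac{7}{3} - \frac{16 \left(-2\right)^{n}}{3}.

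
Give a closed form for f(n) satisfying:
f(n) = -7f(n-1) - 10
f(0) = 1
First-order linear non-homogeneous.
Homogeneous solution: f_h(n) = A·(-7)^n.
Try constant particular solution f_p = K: K = -7K - 10 ⇒ K = - \frac{5}{4}.
General: f(n) = A·(-7)^n - \frac{5}{4}.
Apply f(0) = 1: A - \frac{5}{4} = 1 ⇒ A = \frac{9}{4}.
So f(n) = \frac{9 \left(-7\right)^{n}}{4} - \frac{5}{4}.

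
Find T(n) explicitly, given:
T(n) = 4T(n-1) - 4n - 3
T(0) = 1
First-order linear with linear forcing.
Homogeneous solution: T_h(n) = A·(4)^n.
Try particular T_p(n) = pn + q. Substituting:
  pn + q = 4(p(n-1) + q) - 4n - 3.
Matching the n-coefficient: p = 4p - 4 ⇒ p = \frac{4}{3}.
Matching constants: q = -4p + 4q - 3 ⇒ q = \frac{25}{9}.
General: T(n) = A·(4)^n + \frac{4 n}{3} + \frac{25}{9}.
Apply T(0) = 1: A + \frac{25}{9} = 1 ⇒ A = - \frac{16}{9}.
So T(n) = - \frac{16 \cdot 4^{n}}{9} + \frac{4 n}{3} + \frac{25}{9}.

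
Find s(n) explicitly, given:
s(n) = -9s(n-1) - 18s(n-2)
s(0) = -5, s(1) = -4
Characteristic equation: x² + 9x + 18 = 0, which factors as (x - (-3))(x - (-6)) = 0.
Roots r₁ = -3, r₂ = -6 (distinct).
General solution: s(n) = A·(-3)^n + B·(-6)^n.
From s(0) = -5: A + B = -5.
From s(1) = -4: -3A - 6B = -4.
Solving: A = - \frac{34}{3}, B = \frac{19}{3}.
So s(n) = - \frac{34 \left(-3\right)^{n}}{3} + \frac{19 \left(-6\right)^{n}}{3}.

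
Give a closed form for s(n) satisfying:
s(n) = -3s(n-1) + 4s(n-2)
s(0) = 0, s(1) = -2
Characteristic equation: x² + 3x - 4 = 0, which factors as (x - (-4))(x - (1)) = 0.
Roots r₁ = -4, r₂ = 1 (distinct).
General solution: s(n) = A·(-4)^n + B·(1)^n.
From s(0) = 0: A + B = 0.
From s(1) = -2: -4A + B = -2.
Solving: A = \frac{2}{5}, B = - \frac{2}{5}.
So s(n) = \frac{2 \left(-4\right)^{n}}{5} - \frac{2}{5}.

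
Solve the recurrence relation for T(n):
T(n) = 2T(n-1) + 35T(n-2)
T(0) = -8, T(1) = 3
Characteristic equation: x² - 2x - 35 = 0, which factors as (x - (7))(x - (-5)) = 0.
Roots r₁ = 7, r₂ = -5 (distinct).
General solution: T(n) = A·(7)^n + B·(-5)^n.
From T(0) = -8: A + B = -8.
From T(1) = 3: 7A - 5B = 3.
Solving: A = - \frac{37}{12}, B = - \frac{59}{12}.
So T(n) = - \frac{59 \left(-5\right)^{n}}{12} - \frac{37 \cdot 7^{n}}{12}.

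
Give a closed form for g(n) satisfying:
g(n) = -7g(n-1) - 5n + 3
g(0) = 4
First-order linear with linear forcing.
Homogeneous solution: g_h(n) = A·(-7)^n.
Try particular g_p(n) = pn + q. Substituting:
  pn + q = -7(p(n-1) + q) - 5n + 3.
Matching the n-coefficient: p = -7p - 5 ⇒ p = - \frac{5}{8}.
Matching constants: q = 7p - 7q + 3 ⇒ q = - \frac{11}{64}.
General: g(n) = A·(-7)^n - \frac{5 n}{8} - \frac{11}{64}.
Apply g(0) = 4: A - \frac{11}{64} = 4 ⇒ A = \frac{267}{64}.
So g(n) = \frac{267 \left(-7\right)^{n}}{64} - \frac{5 n}{8} - \frac{11}{64}.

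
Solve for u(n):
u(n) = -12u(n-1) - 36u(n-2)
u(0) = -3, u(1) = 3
Characteristic equation: x² + 12x + 36 = 0, which is (x - (-6))².
Repeated root r = -6.
General solution: u(n) = (A + Bn)·(-6)^n.
From u(0) = -3: A = -3.
From u(1) = 3: (A + B)·(-6) = 3 ⇒ B = \frac{5}{2}.
So u(n) = \left(\frac{5 n}{2} - 3\right) \cdot (-6)^n.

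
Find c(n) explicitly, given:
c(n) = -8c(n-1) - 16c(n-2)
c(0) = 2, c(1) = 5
Characteristic equation: x² + 8x + 16 = 0, which is (x - (-4))².
Repeated root r = -4.
General solution: c(n) = (A + Bn)·(-4)^n.
From c(0) = 2: A = 2.
From c(1) = 5: (A + B)·(-4) = 5 ⇒ B = - \frac{13}{4}.
So c(n) = \left(2 - \frac{13 n}{4}\right) \cdot (-4)^n.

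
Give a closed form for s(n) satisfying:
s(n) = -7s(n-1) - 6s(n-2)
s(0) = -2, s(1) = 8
Characteristic equation: x² + 7x + 6 = 0, which factors as (x - (-1))(x - (-6)) = 0.
Roots r₁ = -1, r₂ = -6 (distinct).
General solution: s(n) = A·(-1)^n + B·(-6)^n.
From s(0) = -2: A + B = -2.
From s(1) = 8: -A - 6B = 8.
Solving: A = - \frac{4}{5}, B = - \frac{6}{5}.
So s(n) = - \frac{4 \left(-1\right)^{n}}{5} - \frac{6 \left(-6\right)^{n}}{5}.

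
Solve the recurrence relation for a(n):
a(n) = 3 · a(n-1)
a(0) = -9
Pure geometric recurrence with ratio 3.
By induction a(n) = a(0) · (3)^n = - 9 \cdot 3^{n}.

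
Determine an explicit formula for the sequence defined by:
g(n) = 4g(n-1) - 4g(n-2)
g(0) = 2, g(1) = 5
Characteristic equation: x² - 4x + 4 = 0, which is (x - (2))².
Repeated root r = 2.
General solution: g(n) = (A + Bn)·(2)^n.
From g(0) = 2: A = 2.
From g(1) = 5: (A + B)·(2) = 5 ⇒ B = \frac{1}{2}.
So g(n) = \left(\frac{n}{2} + 2\right) \cdot (2)^n.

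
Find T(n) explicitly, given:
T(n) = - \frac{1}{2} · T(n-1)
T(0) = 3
Pure geometric recurrence with ratio - \frac{1}{2}.
By induction T(n) = T(0) · (- \frac{1}{2})^n = 3 \left(- \frac{1}{2}\right)^{n}.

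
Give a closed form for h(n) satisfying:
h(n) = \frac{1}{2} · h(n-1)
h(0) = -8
Pure geometric recurrence with ratio \frac{1}{2}.
By induction h(n) = h(0) · (\frac{1}{2})^n = - 8 \cdot 2^{- n}.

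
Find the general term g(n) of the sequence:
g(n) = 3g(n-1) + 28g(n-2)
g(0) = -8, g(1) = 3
Characteristic equation: x² - 3x - 28 = 0, which factors as (x - (-4))(x - (7)) = 0.
Roots r₁ = -4, r₂ = 7 (distinct).
General solution: g(n) = A·(-4)^n + B·(7)^n.
From g(0) = -8: A + B = -8.
From g(1) = 3: -4A + 7B = 3.
Solving: A = - \frac{59}{11}, B = - \frac{29}{11}.
So g(n) = - \frac{59 \left(-4\right)^{n}}{11} - \frac{29 \cdot 7^{n}}{11}.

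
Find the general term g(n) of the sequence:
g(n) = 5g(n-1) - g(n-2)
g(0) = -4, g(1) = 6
Characteristic equation: x² - 5x + 1 = 0.
Discriminant Δ = (5)² + 4·(-1) = 21.
Roots r₁,₂ = (5 ± √21)/2, so r₁ = \frac{\sqrt{21}}{2} + \frac{5}{2}, r₂ = \frac{5}{2} - \frac{\sqrt{21}}{2}.
General solution: g(n) = A·r₁^n + B·r₂^n.
From the initial conditions, A + B = -4 and r₁A + r₂B = 6.
Since r₁ - r₂ = √21: A = (6 - (-4)r₂)/√21 = -2 + \frac{16 \sqrt{21}}{21}, and B = -4 - A = - \frac{16 \sqrt{21}}{21} - 2.
So g(n) = \left(-2 + \frac{16 \sqrt{21}}{21}\right)\left(\frac{\sqrt{21}}{2} + \frac{5}{2}\right)^n + \left(- \frac{16 \sqrt{21}}{21} - 2\right)\left(\frac{5}{2} - \frac{\sqrt{21}}{2}\right)^n.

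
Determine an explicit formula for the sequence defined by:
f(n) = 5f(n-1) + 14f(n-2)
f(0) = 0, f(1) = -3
Characteristic equation: x² - 5x - 14 = 0, which factors as (x - (7))(x - (-2)) = 0.
Roots r₁ = 7, r₂ = -2 (distinct).
General solution: f(n) = A·(7)^n + B·(-2)^n.
From f(0) = 0: A + B = 0.
From f(1) = -3: 7A - 2B = -3.
Solving: A = - \frac{1}{3}, B = \frac{1}{3}.
So f(n) = \frac{\left(-2\right)^{n}}{3} - \frac{7^{n}}{3}.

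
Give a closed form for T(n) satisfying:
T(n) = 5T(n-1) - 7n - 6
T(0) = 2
First-order linear with linear forcing.
Homogeneous solution: T_h(n) = A·(5)^n.
Try particular T_p(n) = pn + q. Substituting:
  pn + q = 5(p(n-1) + q) - 7n - 6.
Matching the n-coefficient: p = 5p - 7 ⇒ p = \frac{7}{4}.
Matching constants: q = -5p + 5q - 6 ⇒ q = \frac{59}{16}.
General: T(n) = A·(5)^n + \frac{7 n}{4} + \frac{59}{16}.
Apply T(0) = 2: A + \frac{59}{16} = 2 ⇒ A = - \frac{27}{16}.
So T(n) = - \frac{27 \cdot 5^{n}}{16} + \frac{7 n}{4} + \frac{59}{16}.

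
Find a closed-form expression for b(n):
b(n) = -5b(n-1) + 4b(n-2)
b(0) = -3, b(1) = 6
Characteristic equation: x² + 5x - 4 = 0.
Discriminant Δ = (-5)² + 4·(4) = 41.
Roots r₁,₂ = (-5 ± √41)/2, so r₁ = - \frac{5}{2} + \frac{\sqrt{41}}{2}, r₂ = - \frac{\sqrt{41}}{2} - \frac{5}{2}.
General solution: b(n) = A·r₁^n + B·r₂^n.
From the initial conditions, A + B = -3 and r₁A + r₂B = 6.
Since r₁ - r₂ = √41: A = (6 - (-3)r₂)/√41 = - \frac{3}{2} - \frac{3 \sqrt{41}}{82}, and B = -3 - A = - \frac{3}{2} + \frac{3 \sqrt{41}}{82}.
So b(n) = \left(- \frac{3}{2} - \frac{3 \sqrt{41}}{82}\right)\left(- \frac{5}{2} + \frac{\sqrt{41}}{2}\right)^n + \left(- \frac{3}{2} + \frac{3 \sqrt{41}}{82}\right)\left(- \frac{\sqrt{41}}{2} - \frac{5}{2}\right)^n.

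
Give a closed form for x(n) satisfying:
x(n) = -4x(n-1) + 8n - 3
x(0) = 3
First-order linear with linear forcing.
Homogeneous solution: x_h(n) = A·(-4)^n.
Try particular x_p(n) = pn + q. Substituting:
  pn + q = -4(p(n-1) + q) + 8n - 3.
Matching the n-coefficient: p = -4p + 8 ⇒ p = \frac{8}{5}.
Matching constants: q = 4p - 4q - 3 ⇒ q = \frac{17}{25}.
General: x(n) = A·(-4)^n + \frac{8 n}{5} + \frac{17}{25}.
Apply x(0) = 3: A + \frac{17}{25} = 3 ⇒ A = \frac{58}{25}.
So x(n) = \frac{58 \left(-4\right)^{n}}{25} + \frac{8 n}{5} + \frac{17}{25}.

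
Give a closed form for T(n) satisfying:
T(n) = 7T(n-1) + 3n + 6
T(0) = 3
First-order linear with linear forcing.
Homogeneous solution: T_h(n) = A·(7)^n.
Try particular T_p(n) = pn + q. Substituting:
  pn + q = 7(p(n-1) + q) + 3n + 6.
Matching the n-coefficient: p = 7p + 3 ⇒ p = - \frac{1}{2}.
Matching constants: q = -7p + 7q + 6 ⇒ q = - \frac{19}{12}.
General: T(n) = A·(7)^n - \frac{n}{2} - \frac{19}{12}.
Apply T(0) = 3: A - \frac{19}{12} = 3 ⇒ A = \frac{55}{12}.
So T(n) = \frac{55 \cdot 7^{n}}{12} - \frac{n}{2} - \frac{19}{12}.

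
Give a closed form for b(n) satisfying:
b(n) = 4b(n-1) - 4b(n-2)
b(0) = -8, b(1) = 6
Characteristic equation: x² - 4x + 4 = 0, which is (x - (2))².
Repeated root r = 2.
General solution: b(n) = (A + Bn)·(2)^n.
From b(0) = -8: A = -8.
From b(1) = 6: (A + B)·(2) = 6 ⇒ B = 11.
So b(n) = \left(11 n - 8\right) \cdot (2)^n.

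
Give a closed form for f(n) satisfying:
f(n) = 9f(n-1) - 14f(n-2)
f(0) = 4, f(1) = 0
Characteristic equation: x² - 9x + 14 = 0, which factors as (x - (2))(x - (7)) = 0.
Roots r₁ = 2, r₂ = 7 (distinct).
General solution: f(n) = A·(2)^n + B·(7)^n.
From f(0) = 4: A + B = 4.
From f(1) = 0: 2A + 7B = 0.
Solving: A = \frac{28}{5}, B = - \frac{8}{5}.
So f(n) = \frac{28 \cdot 2^{n}}{5} - \frac{8 \cdot 7^{n}}{5}.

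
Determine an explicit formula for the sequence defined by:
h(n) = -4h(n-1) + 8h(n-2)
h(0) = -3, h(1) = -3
Characteristic equation: x² + 4x - 8 = 0.
Discriminant Δ = (-4)² + 4·(8) = 48.
Roots r₁,₂ = (-4 ± √48)/2, so r₁ = -2 + 2 \sqrt{3}, r₂ = - 2 \sqrt{3} - 2.
General solution: h(n) = A·r₁^n + B·r₂^n.
From the initial conditions, A + B = -3 and r₁A + r₂B = -3.
Since r₁ - r₂ = √48: A = (-3 - (-3)r₂)/√48 = - \frac{3}{2} - \frac{3 \sqrt{3}}{4}, and B = -3 - A = - \frac{3}{2} + \frac{3 \sqrt{3}}{4}.
So h(n) = \left(- \frac{3}{2} - \frac{3 \sqrt{3}}{4}\right)\left(-2 + 2 \sqrt{3}\right)^n + \left(- \frac{3}{2} + \frac{3 \sqrt{3}}{4}\right)\left(- 2 \sqrt{3} - 2\right)^n.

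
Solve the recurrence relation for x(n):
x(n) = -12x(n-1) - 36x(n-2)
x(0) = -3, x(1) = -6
Characteristic equation: x² + 12x + 36 = 0, which is (x - (-6))².
Repeated root r = -6.
General solution: x(n) = (A + Bn)·(-6)^n.
From x(0) = -3: A = -3.
From x(1) = -6: (A + B)·(-6) = -6 ⇒ B = 4.
So x(n) = \left(4 n - 3\right) \cdot (-6)^n.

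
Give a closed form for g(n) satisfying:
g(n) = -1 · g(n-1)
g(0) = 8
Pure geometric recurrence with ratio -1.
By induction g(n) = g(0) · (-1)^n = 8 \left(-1\right)^{n}.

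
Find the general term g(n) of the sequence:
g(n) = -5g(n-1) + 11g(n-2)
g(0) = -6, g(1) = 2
Characteristic equation: x² + 5x - 11 = 0.
Discriminant Δ = (-5)² + 4·(11) = 69.
Roots r₁,₂ = (-5 ± √69)/2, so r₁ = - \frac{5}{2} + \frac{\sqrt{69}}{2}, r₂ = - \frac{\sqrt{69}}{2} - \frac{5}{2}.
General solution: g(n) = A·r₁^n + B·r₂^n.
From the initial conditions, A + B = -6 and r₁A + r₂B = 2.
Since r₁ - r₂ = √69: A = (2 - (-6)r₂)/√69 = -3 - \frac{13 \sqrt{69}}{69}, and B = -6 - A = -3 + \frac{13 \sqrt{69}}{69}.
So g(n) = \left(-3 - \frac{13 \sqrt{69}}{69}\right)\left(- \frac{5}{2} + \frac{\sqrt{69}}{2}\right)^n + \left(-3 + \frac{13 \sqrt{69}}{69}\right)\left(- \frac{\sqrt{69}}{2} - \frac{5}{2}\right)^n.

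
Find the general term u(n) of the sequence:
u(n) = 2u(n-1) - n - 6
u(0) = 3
First-order linear with linear forcing.
Homogeneous solution: u_h(n) = A·(2)^n.
Try particular u_p(n) = pn + q. Substituting:
  pn + q = 2(p(n-1) + q) - n - 6.
Matching the n-coefficient: p = 2p - 1 ⇒ p = 1.
Matching constants: q = -2p + 2q - 6 ⇒ q = 8.
General: u(n) = A·(2)^n + n + 8.
Apply u(0) = 3: A + 8 = 3 ⇒ A = -5.
So u(n) = - 5 \cdot 2^{n} + n + 8.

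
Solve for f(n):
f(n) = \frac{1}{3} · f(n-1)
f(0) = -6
Pure geometric recurrence with ratio \frac{1}{3}.
By induction f(n) = f(0) · (\frac{1}{3})^n = - 6 \cdot 3^{- n}.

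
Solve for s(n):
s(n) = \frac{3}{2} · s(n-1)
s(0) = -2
Pure geometric recurrence with ratio \frac{3}{2}.
By induction s(n) = s(0) · (\frac{3}{2})^n = - 2 \left(\frac{3}{2}\right)^{n}.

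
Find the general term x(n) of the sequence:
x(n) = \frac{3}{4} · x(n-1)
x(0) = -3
Pure geometric recurrence with ratio \frac{3}{4}.
By induction x(n) = x(0) · (\frac{3}{4})^n = - 3 \left(\frac{3}{4}\right)^{n}.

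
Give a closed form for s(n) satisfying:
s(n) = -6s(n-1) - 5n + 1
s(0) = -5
First-order linear with linear forcing.
Homogeneous solution: s_h(n) = A·(-6)^n.
Try particular s_p(n) = pn + q. Substituting:
  pn + q = -6(p(n-1) + q) - 5n + 1.
Matching the n-coefficient: p = -6p - 5 ⇒ p = - \frac{5}{7}.
Matching constants: q = 6p - 6q + 1 ⇒ q = - \frac{23}{49}.
General: s(n) = A·(-6)^n - \frac{5 n}{7} - \frac{23}{49}.
Apply s(0) = -5: A - \frac{23}{49} = -5 ⇒ A = - \frac{222}{49}.
So s(n) = - \frac{222 \left(-6\right)^{n}}{49} - \frac{5 n}{7} - \frac{23}{49}.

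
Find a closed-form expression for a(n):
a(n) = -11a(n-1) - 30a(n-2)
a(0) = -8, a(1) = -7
Characteristic equation: x² + 11x + 30 = 0, which factors as (x - (-6))(x - (-5)) = 0.
Roots r₁ = -6, r₂ = -5 (distinct).
General solution: a(n) = A·(-6)^n + B·(-5)^n.
From a(0) = -8: A + B = -8.
From a(1) = -7: -6A - 5B = -7.
Solving: A = 47, B = -55.
So a(n) = - 55 \left(-5\right)^{n} + 47 \left(-6\right)^{n}.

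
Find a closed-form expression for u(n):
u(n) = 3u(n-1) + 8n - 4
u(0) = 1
First-order linear with linear forcing.
Homogeneous solution: u_h(n) = A·(3)^n.
Try particular u_p(n) = pn + q. Substituting:
  pn + q = 3(p(n-1) + q) + 8n - 4.
Matching the n-coefficient: p = 3p + 8 ⇒ p = -4.
Matching constants: q = -3p + 3q - 4 ⇒ q = -4.
General: u(n) = A·(3)^n - 4 n - 4.
Apply u(0) = 1: A - 4 = 1 ⇒ A = 5.
So u(n) = 5 \cdot 3^{n} - 4 n - 4.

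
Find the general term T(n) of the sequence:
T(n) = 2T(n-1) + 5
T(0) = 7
First-order linear non-homogeneous.
Homogeneous solution: T_h(n) = A·(2)^n.
Try constant particular solution T_p = K: K = 2K + 5 ⇒ K = -5.
General: T(n) = A·(2)^n - 5.
Apply T(0) = 7: A - 5 = 7 ⇒ A = 12.
So T(n) = 12 \cdot 2^{n} - 5.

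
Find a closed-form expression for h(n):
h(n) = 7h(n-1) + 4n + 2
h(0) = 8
First-order linear with linear forcing.
Homogeneous solution: h_h(n) = A·(7)^n.
Try particular h_p(n) = pn + q. Substituting:
  pn + q = 7(p(n-1) + q) + 4n + 2.
Matching the n-coefficient: p = 7p + 4 ⇒ p = - \frac{2}{3}.
Matching constants: q = -7p + 7q + 2 ⇒ q = - \frac{10}{9}.
General: h(n) = A·(7)^n - \frac{2 n}{3} - \frac{10}{9}.
Apply h(0) = 8: A - \frac{10}{9} = 8 ⇒ A = \frac{82}{9}.
So h(n) = \frac{82 \cdot 7^{n}}{9} - \frac{2 n}{3} - \frac{10}{9}.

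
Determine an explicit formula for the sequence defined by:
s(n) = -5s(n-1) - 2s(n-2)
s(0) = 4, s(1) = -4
Characteristic equation: x² + 5x + 2 = 0.
Discriminant Δ = (-5)² + 4·(-2) = 17.
Roots r₁,₂ = (-5 ± √17)/2, so r₁ = - \frac{5}{2} + \frac{\sqrt{17}}{2}, r₂ = - \frac{5}{2} - \frac{\sqrt{17}}{2}.
General solution: s(n) = A·r₁^n + B·r₂^n.
From the initial conditions, A + B = 4 and r₁A + r₂B = -4.
Since r₁ - r₂ = √17: A = (-4 - (4)r₂)/√17 = \frac{6 \sqrt{17}}{17} + 2, and B = 4 - A = 2 - \frac{6 \sqrt{17}}{17}.
So s(n) = \left(\frac{6 \sqrt{17}}{17} + 2\right)\left(- \frac{5}{2} + \frac{\sqrt{17}}{2}\right)^n + \left(2 - \frac{6 \sqrt{17}}{17}\right)\left(- \frac{5}{2} - \frac{\sqrt{17}}{2}\right)^n.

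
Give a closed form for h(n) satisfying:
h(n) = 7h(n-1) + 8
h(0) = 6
First-order linear non-homogeneous.
Homogeneous solution: h_h(n) = A·(7)^n.
Try constant particular solution h_p = K: K = 7K + 8 ⇒ K = - \frac{4}{3}.
General: h(n) = A·(7)^n - \frac{4}{3}.
Apply h(0) = 6: A - \frac{4}{3} = 6 ⇒ A = \frac{22}{3}.
So h(n) = \frac{22 \cdot 7^{n}}{3} - \frac{4}{3}.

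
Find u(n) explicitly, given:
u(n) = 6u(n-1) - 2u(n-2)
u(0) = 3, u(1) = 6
Characteristic equation: x² - 6x + 2 = 0.
Discriminant Δ = (6)² + 4·(-2) = 28.
Roots r₁,₂ = (6 ± √28)/2, so r₁ = \sqrt{7} + 3, r₂ = 3 - \sqrt{7}.
General solution: u(n) = A·r₁^n + B·r₂^n.
From the initial conditions, A + B = 3 and r₁A + r₂B = 6.
Since r₁ - r₂ = √28: A = (6 - (3)r₂)/√28 = \frac{3}{2} - \frac{3 \sqrt{7}}{14}, and B = 3 - A = \frac{3 \sqrt{7}}{14} + \frac{3}{2}.
So u(n) = \left(\frac{3}{2} - \frac{3 \sqrt{7}}{14}\right)\left(\sqrt{7} + 3\right)^n + \left(\frac{3 \sqrt{7}}{14} + \frac{3}{2}\right)\left(3 - \sqrt{7}\right)^n.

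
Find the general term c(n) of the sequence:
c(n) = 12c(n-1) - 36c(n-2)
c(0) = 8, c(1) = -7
Characteristic equation: x² - 12x + 36 = 0, which is (x - (6))².
Repeated root r = 6.
General solution: c(n) = (A + Bn)·(6)^n.
From c(0) = 8: A = 8.
From c(1) = -7: (A + B)·(6) = -7 ⇒ B = - \frac{55}{6}.
So c(n) = \left(8 - \frac{55 n}{6}\right) \cdot (6)^n.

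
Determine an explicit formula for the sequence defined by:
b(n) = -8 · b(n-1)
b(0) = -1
Pure geometric recurrence with ratio -8.
By induction b(n) = b(0) · (-8)^n = - \left(-8\right)^{n}.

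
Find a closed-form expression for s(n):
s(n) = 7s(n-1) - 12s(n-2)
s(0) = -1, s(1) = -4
Characteristic equation: x² - 7x + 12 = 0, which factors as (x - (4))(x - (3)) = 0.
Roots r₁ = 4, r₂ = 3 (distinct).
General solution: s(n) = A·(4)^n + B·(3)^n.
From s(0) = -1: A + B = -1.
From s(1) = -4: 4A + 3B = -4.
Solving: A = -1, B = 0.
So s(n) = - 4^{n}.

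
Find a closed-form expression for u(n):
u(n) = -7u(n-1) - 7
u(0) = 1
First-order linear non-homogeneous.
Homogeneous solution: u_h(n) = A·(-7)^n.
Try constant particular solution u_p = K: K = -7K - 7 ⇒ K = - \frac{7}{8}.
General: u(n) = A·(-7)^n - \frac{7}{8}.
Apply u(0) = 1: A - \frac{7}{8} = 1 ⇒ A = \frac{15}{8}.
So u(n) = \frac{15 \left(-7\right)^{n}}{8} - \frac{7}{8}.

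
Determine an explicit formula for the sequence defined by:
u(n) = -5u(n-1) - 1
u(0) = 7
First-order linear non-homogeneous.
Homogeneous solution: u_h(n) = A·(-5)^n.
Try constant particular solution u_p = K: K = -5K - 1 ⇒ K = - \frac{1}{6}.
General: u(n) = A·(-5)^n - \frac{1}{6}.
Apply u(0) = 7: A - \frac{1}{6} = 7 ⇒ A = \frac{43}{6}.
So u(n) = \frac{43 \left(-5\right)^{n}}{6} - \frac{1}{6}.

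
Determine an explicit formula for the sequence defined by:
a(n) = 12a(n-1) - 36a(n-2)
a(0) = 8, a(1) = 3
Characteristic equation: x² - 12x + 36 = 0, which is (x - (6))².
Repeated root r = 6.
General solution: a(n) = (A + Bn)·(6)^n.
From a(0) = 8: A = 8.
From a(1) = 3: (A + B)·(6) = 3 ⇒ B = - \frac{15}{2}.
So a(n) = \left(8 - \frac{15 n}{2}\right) \cdot (6)^n.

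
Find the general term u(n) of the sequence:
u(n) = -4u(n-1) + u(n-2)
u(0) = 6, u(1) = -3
Characteristic equation: x² + 4x - 1 = 0.
Discriminant Δ = (-4)² + 4·(1) = 20.
Roots r₁,₂ = (-4 ± √20)/2, so r₁ = -2 + \sqrt{5}, r₂ = - \sqrt{5} - 2.
General solution: u(n) = A·r₁^n + B·r₂^n.
From the initial conditions, A + B = 6 and r₁A + r₂B = -3.
Since r₁ - r₂ = √20: A = (-3 - (6)r₂)/√20 = \frac{9 \sqrt{5}}{10} + 3, and B = 6 - A = 3 - \frac{9 \sqrt{5}}{10}.
So u(n) = \left(\frac{9 \sqrt{5}}{10} + 3\right)\left(-2 + \sqrt{5}\right)^n + \left(3 - \frac{9 \sqrt{5}}{10}\right)\left(- \sqrt{5} - 2\right)^n.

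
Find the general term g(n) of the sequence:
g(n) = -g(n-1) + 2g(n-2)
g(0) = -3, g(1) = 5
Characteristic equation: x² + x - 2 = 0, which factors as (x - (-2))(x - (1)) = 0.
Roots r₁ = -2, r₂ = 1 (distinct).
General solution: g(n) = A·(-2)^n + B·(1)^n.
From g(0) = -3: A + B = -3.
From g(1) = 5: -2A + B = 5.
Solving: A = - \frac{8}{3}, B = - \frac{1}{3}.
So g(n) = - \frac{8 \left(-2\right)^{n}}{3} - \frac{1}{3}.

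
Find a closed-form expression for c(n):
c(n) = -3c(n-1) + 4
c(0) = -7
First-order linear non-homogeneous.
Homogeneous solution: c_h(n) = A·(-3)^n.
Try constant particular solution c_p = K: K = -3K + 4 ⇒ K = 1.
General: c(n) = A·(-3)^n + 1.
Apply c(0) = -7: A + 1 = -7 ⇒ A = -8.
So c(n) = 1 - 8 \left(-3\right)^{n}.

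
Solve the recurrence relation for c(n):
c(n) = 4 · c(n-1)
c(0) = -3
Pure geometric recurrence with ratio 4.
By induction c(n) = c(0) · (4)^n = - 3 \cdot 4^{n}.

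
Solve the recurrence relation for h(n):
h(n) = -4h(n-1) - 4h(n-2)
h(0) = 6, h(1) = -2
Characteristic equation: x² + 4x + 4 = 0, which is (x - (-2))².
Repeated root r = -2.
General solution: h(n) = (A + Bn)·(-2)^n.
From h(0) = 6: A = 6.
From h(1) = -2: (A + B)·(-2) = -2 ⇒ B = -5.
So h(n) = \left(6 - 5 n\right) \cdot (-2)^n.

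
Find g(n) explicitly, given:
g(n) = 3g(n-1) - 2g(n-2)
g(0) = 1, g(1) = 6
Characteristic equation: x² - 3x + 2 = 0, which factors as (x - (1))(x - (2)) = 0.
Roots r₁ = 1, r₂ = 2 (distinct).
General solution: g(n) = A·(1)^n + B·(2)^n.
From g(0) = 1: A + B = 1.
From g(1) = 6: A + 2B = 6.
Solving: A = -4, B = 5.
So g(n) = 5 \cdot 2^{n} - 4.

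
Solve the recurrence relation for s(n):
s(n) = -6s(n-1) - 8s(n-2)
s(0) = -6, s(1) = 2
Characteristic equation: x² + 6x + 8 = 0, which factors as (x - (-4))(x - (-2)) = 0.
Roots r₁ = -4, r₂ = -2 (distinct).
General solution: s(n) = A·(-4)^n + B·(-2)^n.
From s(0) = -6: A + B = -6.
From s(1) = 2: -4A - 2B = 2.
Solving: A = 5, B = -11.
So s(n) = - 11 \left(-2\right)^{n} + 5 \left(-4\right)^{n}.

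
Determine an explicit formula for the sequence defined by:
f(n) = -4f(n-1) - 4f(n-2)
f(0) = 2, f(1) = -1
Characteristic equation: x² + 4x + 4 = 0, which is (x - (-2))².
Repeated root r = -2.
General solution: f(n) = (A + Bn)·(-2)^n.
From f(0) = 2: A = 2.
From f(1) = -1: (A + B)·(-2) = -1 ⇒ B = - \frac{3}{2}.
So f(n) = \left(2 - \frac{3 n}{2}\right) \cdot (-2)^n.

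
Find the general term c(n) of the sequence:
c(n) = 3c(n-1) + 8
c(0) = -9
First-order linear non-homogeneous.
Homogeneous solution: c_h(n) = A·(3)^n.
Try constant particular solution c_p = K: K = 3K + 8 ⇒ K = -4.
General: c(n) = A·(3)^n - 4.
Apply c(0) = -9: A - 4 = -9 ⇒ A = -5.
So c(n) = - 5 \cdot 3^{n} - 4.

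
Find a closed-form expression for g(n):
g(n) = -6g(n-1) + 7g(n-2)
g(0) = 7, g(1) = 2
Characteristic equation: x² + 6x - 7 = 0, which factors as (x - (-7))(x - (1)) = 0.
Roots r₁ = -7, r₂ = 1 (distinct).
General solution: g(n) = A·(-7)^n + B·(1)^n.
From g(0) = 7: A + B = 7.
From g(1) = 2: -7A + B = 2.
Solving: A = \frac{5}{8}, B = \frac{51}{8}.
So g(n) = \frac{5 \left(-7\right)^{n}}{8} + \frac{51}{8}.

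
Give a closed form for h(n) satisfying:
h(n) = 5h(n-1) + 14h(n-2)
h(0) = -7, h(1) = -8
Characteristic equation: x² - 5x - 14 = 0, which factors as (x - (-2))(x - (7)) = 0.
Roots r₁ = -2, r₂ = 7 (distinct).
General solution: h(n) = A·(-2)^n + B·(7)^n.
From h(0) = -7: A + B = -7.
From h(1) = -8: -2A + 7B = -8.
Solving: A = - \frac{41}{9}, B = - \frac{22}{9}.
So h(n) = - \frac{41 \left(-2\right)^{n}}{9} - \frac{22 \cdot 7^{n}}{9}.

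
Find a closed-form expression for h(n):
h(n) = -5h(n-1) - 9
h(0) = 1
First-order linear non-homogeneous.
Homogeneous solution: h_h(n) = A·(-5)^n.
Try constant particular solution h_p = K: K = -5K - 9 ⇒ K = - \frac{3}{2}.
General: h(n) = A·(-5)^n - \frac{3}{2}.
Apply h(0) = 1: A - \frac{3}{2} = 1 ⇒ A = \frac{5}{2}.
So h(n) = \frac{5 \left(-5\right)^{n}}{2} - \frac{3}{2}.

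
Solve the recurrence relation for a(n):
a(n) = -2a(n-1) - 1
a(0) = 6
First-order linear non-homogeneous.
Homogeneous solution: a_h(n) = A·(-2)^n.
Try constant particular solution a_p = K: K = -2K - 1 ⇒ K = - \frac{1}{3}.
General: a(n) = A·(-2)^n - \frac{1}{3}.
Apply a(0) = 6: A - \frac{1}{3} = 6 ⇒ A = \frac{19}{3}.
So a(n) = \frac{19 \left(-2\right)^{n}}{3} - \frac{1}{3}.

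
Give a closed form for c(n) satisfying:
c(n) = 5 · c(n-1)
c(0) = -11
Pure geometric recurrence with ratio 5.
By induction c(n) = c(0) · (5)^n = - 11 \cdot 5^{n}.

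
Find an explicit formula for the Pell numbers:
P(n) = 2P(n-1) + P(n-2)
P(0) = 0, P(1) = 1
This is the Pell sequence.
Characteristic equation: x² - 2x - 1 = 0; roots r₁ = 1 + \sqrt{2}, r₂ = 1 - \sqrt{2}.
General: P(n) = A·r₁^n + B·r₂^n. Solving with P(0)=0, P(1)=1 gives A = \frac{\sqrt{2}}{4}, B = - \frac{\sqrt{2}}{4}.
So P(n) = \frac{\sqrt{2} \left(- \left(1 - \sqrt{2}\right)^{n} + \left(1 + \sqrt{2}\right)^{n}\right)}{4}.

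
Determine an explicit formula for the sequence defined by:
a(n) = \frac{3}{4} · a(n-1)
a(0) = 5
Pure geometric recurrence with ratio \frac{3}{4}.
By induction a(n) = a(0) · (\frac{3}{4})^n = 5 \left(\frac{3}{4}\right)^{n}.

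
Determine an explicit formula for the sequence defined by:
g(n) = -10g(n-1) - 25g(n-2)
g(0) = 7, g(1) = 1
Characteristic equation: x² + 10x + 25 = 0, which is (x - (-5))².
Repeated root r = -5.
General solution: g(n) = (A + Bn)·(-5)^n.
From g(0) = 7: A = 7.
From g(1) = 1: (A + B)·(-5) = 1 ⇒ B = - \frac{36}{5}.
So g(n) = \left(7 - \frac{36 n}{5}\right) \cdot (-5)^n.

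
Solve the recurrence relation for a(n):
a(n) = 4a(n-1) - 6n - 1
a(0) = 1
First-order linear with linear forcing.
Homogeneous solution: a_h(n) = A·(4)^n.
Try particular a_p(n) = pn + q. Substituting:
  pn + q = 4(p(n-1) + q) - 6n - 1.
Matching the n-coefficient: p = 4p - 6 ⇒ p = 2.
Matching constants: q = -4p + 4q - 1 ⇒ q = 3.
General: a(n) = A·(4)^n + 2 n + 3.
Apply a(0) = 1: A + 3 = 1 ⇒ A = -2.
So a(n) = - 2 \cdot 4^{n} + 2 n + 3.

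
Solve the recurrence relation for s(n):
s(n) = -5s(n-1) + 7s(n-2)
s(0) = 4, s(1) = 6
Characteristic equation: x² + 5x - 7 = 0.
Discriminant Δ = (-5)² + 4·(7) = 53.
Roots r₁,₂ = (-5 ± √53)/2, so r₁ = - \frac{5}{2} + \frac{\sqrt{53}}{2}, r₂ = - \frac{\sqrt{53}}{2} - \frac{5}{2}.
General solution: s(n) = A·r₁^n + B·r₂^n.
From the initial conditions, A + B = 4 and r₁A + r₂B = 6.
Since r₁ - r₂ = √53: A = (6 - (4)r₂)/√53 = 2 + \frac{16 \sqrt{53}}{53}, and B = 4 - A = 2 - \frac{16 \sqrt{53}}{53}.
So s(n) = \left(2 + \frac{16 \sqrt{53}}{53}\right)\left(- \frac{5}{2} + \frac{\sqrt{53}}{2}\right)^n + \left(2 - \frac{16 \sqrt{53}}{53}\right)\left(- \frac{\sqrt{53}}{2} - \frac{5}{2}\right)^n.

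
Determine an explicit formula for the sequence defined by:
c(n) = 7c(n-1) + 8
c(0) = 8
First-order linear non-homogeneous.
Homogeneous solution: c_h(n) = A·(7)^n.
Try constant particular solution c_p = K: K = 7K + 8 ⇒ K = - \frac{4}{3}.
General: c(n) = A·(7)^n - \frac{4}{3}.
Apply c(0) = 8: A - \frac{4}{3} = 8 ⇒ A = \frac{28}{3}.
So c(n) = \frac{28 \cdot 7^{n}}{3} - \frac{4}{3}.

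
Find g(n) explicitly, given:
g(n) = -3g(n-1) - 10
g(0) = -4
First-order linear non-homogeneous.
Homogeneous solution: g_h(n) = A·(-3)^n.
Try constant particular solution g_p = K: K = -3K - 10 ⇒ K = - \frac{5}{2}.
General: g(n) = A·(-3)^n - \frac{5}{2}.
Apply g(0) = -4: A - \frac{5}{2} = -4 ⇒ A = - \frac{3}{2}.
So g(n) = - \frac{3 \left(-3\right)^{n}}{2} - \frac{5}{2}.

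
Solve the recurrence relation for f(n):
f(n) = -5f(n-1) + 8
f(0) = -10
First-order linear non-homogeneous.
Homogeneous solution: f_h(n) = A·(-5)^n.
Try constant particular solution f_p = K: K = -5K + 8 ⇒ K = \frac{4}{3}.
General: f(n) = A·(-5)^n + \frac{4}{3}.
Apply f(0) = -10: A + \frac{4}{3} = -10 ⇒ A = - \frac{34}{3}.
So f(n) = \frac{4}{3} - \frac{34 \left(-5\right)^{n}}{3}.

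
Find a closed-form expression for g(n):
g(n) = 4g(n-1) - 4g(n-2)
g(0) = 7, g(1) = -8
Characteristic equation: x² - 4x + 4 = 0, which is (x - (2))².
Repeated root r = 2.
General solution: g(n) = (A + Bn)·(2)^n.
From g(0) = 7: A = 7.
From g(1) = -8: (A + B)·(2) = -8 ⇒ B = -11.
So g(n) = \left(7 - 11 n\right) \cdot (2)^n.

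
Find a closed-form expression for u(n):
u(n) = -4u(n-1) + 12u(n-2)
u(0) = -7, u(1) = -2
Characteristic equation: x² + 4x - 12 = 0, which factors as (x - (2))(x - (-6)) = 0.
Roots r₁ = 2, r₂ = -6 (distinct).
General solution: u(n) = A·(2)^n + B·(-6)^n.
From u(0) = -7: A + B = -7.
From u(1) = -2: 2A - 6B = -2.
Solving: A = - \frac{11}{2}, B = - \frac{3}{2}.
So u(n) = - \frac{3 \left(-6\right)^{n}}{2} - \frac{11 \cdot 2^{n}}{2}.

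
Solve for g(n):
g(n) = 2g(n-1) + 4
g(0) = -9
First-order linear non-homogeneous.
Homogeneous solution: g_h(n) = A·(2)^n.
Try constant particular solution g_p = K: K = 2K + 4 ⇒ K = -4.
General: g(n) = A·(2)^n - 4.
Apply g(0) = -9: A - 4 = -9 ⇒ A = -5.
So g(n) = - 5 \cdot 2^{n} - 4.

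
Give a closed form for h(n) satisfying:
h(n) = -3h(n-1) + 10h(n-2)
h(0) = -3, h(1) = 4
Characteristic equation: x² + 3x - 10 = 0, which factors as (x - (2))(x - (-5)) = 0.
Roots r₁ = 2, r₂ = -5 (distinct).
General solution: h(n) = A·(2)^n + B·(-5)^n.
From h(0) = -3: A + B = -3.
From h(1) = 4: 2A - 5B = 4.
Solving: A = - \frac{11}{7}, B = - \frac{10}{7}.
So h(n) = - \frac{10 \left(-5\right)^{n}}{7} - \frac{11 \cdot 2^{n}}{7}.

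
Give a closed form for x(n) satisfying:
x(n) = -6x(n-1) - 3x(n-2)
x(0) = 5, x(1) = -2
Characteristic equation: x² + 6x + 3 = 0.
Discriminant Δ = (-6)² + 4·(-3) = 24.
Roots r₁,₂ = (-6 ± √24)/2, so r₁ = -3 + \sqrt{6}, r₂ = -3 - \sqrt{6}.
General solution: x(n) = A·r₁^n + B·r₂^n.
From the initial conditions, A + B = 5 and r₁A + r₂B = -2.
Since r₁ - r₂ = √24: A = (-2 - (5)r₂)/√24 = \frac{5}{2} + \frac{13 \sqrt{6}}{12}, and B = 5 - A = \frac{5}{2} - \frac{13 \sqrt{6}}{12}.
So x(n) = \left(\frac{5}{2} + \frac{13 \sqrt{6}}{12}\right)\left(-3 + \sqrt{6}\right)^n + \left(\frac{5}{2} - \frac{13 \sqrt{6}}{12}\right)\left(-3 - \sqrt{6}\right)^n.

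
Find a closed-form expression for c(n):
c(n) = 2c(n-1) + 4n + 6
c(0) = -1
First-order linear with linear forcing.
Homogeneous solution: c_h(n) = A·(2)^n.
Try particular c_p(n) = pn + q. Substituting:
  pn + q = 2(p(n-1) + q) + 4n + 6.
Matching the n-coefficient: p = 2p + 4 ⇒ p = -4.
Matching constants: q = -2p + 2q + 6 ⇒ q = -14.
General: c(n) = A·(2)^n - 4 n - 14.
Apply c(0) = -1: A - 14 = -1 ⇒ A = 13.
So c(n) = 13 \cdot 2^{n} - 4 n - 14.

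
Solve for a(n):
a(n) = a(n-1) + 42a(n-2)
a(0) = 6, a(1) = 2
Characteristic equation: x² - x - 42 = 0, which factors as (x - (7))(x - (-6)) = 0.
Roots r₁ = 7, r₂ = -6 (distinct).
General solution: a(n) = A·(7)^n + B·(-6)^n.
From a(0) = 6: A + B = 6.
From a(1) = 2: 7A - 6B = 2.
Solving: A = \frac{38}{13}, B = \frac{40}{13}.
So a(n) = \frac{40 \left(-6\right)^{n}}{13} + \frac{38 \cdot 7^{n}}{13}.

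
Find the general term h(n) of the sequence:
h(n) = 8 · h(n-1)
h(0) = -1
Pure geometric recurrence with ratio 8.
By induction h(n) = h(0) · (8)^n = - 8^{n}.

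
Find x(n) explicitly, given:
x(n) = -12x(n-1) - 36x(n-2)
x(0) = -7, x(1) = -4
Characteristic equation: x² + 12x + 36 = 0, which is (x - (-6))².
Repeated root r = -6.
General solution: x(n) = (A + Bn)·(-6)^n.
From x(0) = -7: A = -7.
From x(1) = -4: (A + B)·(-6) = -4 ⇒ B = \frac{23}{3}.
So x(n) = \left(\frac{23 n}{3} - 7\right) \cdot (-6)^n.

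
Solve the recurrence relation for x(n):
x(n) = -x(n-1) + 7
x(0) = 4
First-order linear non-homogeneous.
Homogeneous solution: x_h(n) = A·(-1)^n.
Try constant particular solution x_p = K: K = -K + 7 ⇒ K = \frac{7}{2}.
General: x(n) = A·(-1)^n + \frac{7}{2}.
Apply x(0) = 4: A + \frac{7}{2} = 4 ⇒ A = \frac{1}{2}.
So x(n) = \frac{\left(-1\right)^{n}}{2} + \frac{7}{2}.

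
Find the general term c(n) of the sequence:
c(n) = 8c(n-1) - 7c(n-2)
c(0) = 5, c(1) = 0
Characteristic equation: x² - 8x + 7 = 0, which factors as (x - (7))(x - (1)) = 0.
Roots r₁ = 7, r₂ = 1 (distinct).
General solution: c(n) = A·(7)^n + B·(1)^n.
From c(0) = 5: A + B = 5.
From c(1) = 0: 7A + B = 0.
Solving: A = - \frac{5}{6}, B = \frac{35}{6}.
So c(n) = \frac{35}{6} - \frac{5 \cdot 7^{n}}{6}.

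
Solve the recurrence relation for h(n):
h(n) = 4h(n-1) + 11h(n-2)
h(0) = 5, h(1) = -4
Characteristic equation: x² - 4x - 11 = 0.
Discriminant Δ = (4)² + 4·(11) = 60.
Roots r₁,₂ = (4 ± √60)/2, so r₁ = 2 + \sqrt{15}, r₂ = 2 - \sqrt{15}.
General solution: h(n) = A·r₁^n + B·r₂^n.
From the initial conditions, A + B = 5 and r₁A + r₂B = -4.
Since r₁ - r₂ = √60: A = (-4 - (5)r₂)/√60 = \frac{5}{2} - \frac{7 \sqrt{15}}{15}, and B = 5 - A = \frac{7 \sqrt{15}}{15} + \frac{5}{2}.
So h(n) = \left(\frac{5}{2} - \frac{7 \sqrt{15}}{15}\right)\left(2 + \sqrt{15}\right)^n + \left(\frac{7 \sqrt{15}}{15} + \frac{5}{2}\right)\left(2 - \sqrt{15}\right)^n.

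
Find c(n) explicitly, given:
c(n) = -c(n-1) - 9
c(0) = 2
First-order linear non-homogeneous.
Homogeneous solution: c_h(n) = A·(-1)^n.
Try constant particular solution c_p = K: K = -K - 9 ⇒ K = - \frac{9}{2}.
General: c(n) = A·(-1)^n - \frac{9}{2}.
Apply c(0) = 2: A - \frac{9}{2} = 2 ⇒ A = \frac{13}{2}.
So c(n) = \frac{13 \left(-1\right)^{n}}{2} - \frac{9}{2}.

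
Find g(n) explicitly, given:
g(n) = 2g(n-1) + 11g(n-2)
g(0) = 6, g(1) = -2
Characteristic equation: x² - 2x - 11 = 0.
Discriminant Δ = (2)² + 4·(11) = 48.
Roots r₁,₂ = (2 ± √48)/2, so r₁ = 1 + 2 \sqrt{3}, r₂ = 1 - 2 \sqrt{3}.
General solution: g(n) = A·r₁^n + B·r₂^n.
From the initial conditions, A + B = 6 and r₁A + r₂B = -2.
Since r₁ - r₂ = √48: A = (-2 - (6)r₂)/√48 = 3 - \frac{2 \sqrt{3}}{3}, and B = 6 - A = \frac{2 \sqrt{3}}{3} + 3.
So g(n) = \left(3 - \frac{2 \sqrt{3}}{3}\right)\left(1 + 2 \sqrt{3}\right)^n + \left(\frac{2 \sqrt{3}}{3} + 3\right)\left(1 - 2 \sqrt{3}\right)^n.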